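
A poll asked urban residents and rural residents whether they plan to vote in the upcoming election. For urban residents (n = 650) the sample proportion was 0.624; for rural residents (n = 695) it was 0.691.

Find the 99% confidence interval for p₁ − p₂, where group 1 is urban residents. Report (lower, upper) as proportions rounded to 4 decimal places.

The two standard errors are √(0.6240×0.3760/650) = 0.01900 and √(0.6910×0.3090/695) = 0.01753.
Because the samples are independent, SE_diff = √(0.01900² + 0.01753²) = 0.02585.
Using z* = 2.576 for 99%, ME = 2.576 × 0.02585 = 0.06659.
p̂₁ − p̂₂ = -0.0670; interval -0.0670 ± 0.06659 gives (-0.1336, -0.0004).

(-0.1336, -0.0004)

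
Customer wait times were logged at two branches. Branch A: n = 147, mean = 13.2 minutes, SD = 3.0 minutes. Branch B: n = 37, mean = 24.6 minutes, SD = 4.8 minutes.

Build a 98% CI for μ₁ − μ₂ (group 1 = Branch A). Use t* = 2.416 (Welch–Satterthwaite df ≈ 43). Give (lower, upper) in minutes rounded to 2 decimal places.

(-13.40, -9.40)

SE₁ = s₁/√n₁ = 3.0/√147 = 0.2474; SE₂ = 4.8/√37 = 0.7891.
Independent samples, unequal variances: SE_diff = √(SE₁² + SE₂²) = √(0.06120676 + 0.62267881) = 0.8270.
t* = 2.416, so margin of error = 2.416 × 0.8270 = 1.9980.
Difference in means = 13.2 − 24.6 = -11.4000.
-11.4000 ± 1.9980 → (-13.40, -9.40).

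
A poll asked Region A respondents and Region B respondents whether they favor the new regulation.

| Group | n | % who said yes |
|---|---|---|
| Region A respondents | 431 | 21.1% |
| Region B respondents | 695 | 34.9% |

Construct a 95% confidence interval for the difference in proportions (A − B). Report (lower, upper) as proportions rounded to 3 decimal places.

(-0.190, -0.086)

Each SE is √(p̂(1−p̂)/n): √(0.2110·0.7890/431) = 0.01965 and √(0.3490·0.6510/695) = 0.01808.
SE(p̂₁ − p̂₂) = √(SE₁² + SE₂²) = √(0.0003861225 + 0.0003268864) = 0.02670, since the two samples are independent.
At 95% confidence z* = 1.960; margin = 1.960 × 0.02670 = 0.05233.
The difference is 0.2110 − 0.3490 = -0.1380, so the interval is -0.1380 ± 0.05233 = (-0.190, -0.086).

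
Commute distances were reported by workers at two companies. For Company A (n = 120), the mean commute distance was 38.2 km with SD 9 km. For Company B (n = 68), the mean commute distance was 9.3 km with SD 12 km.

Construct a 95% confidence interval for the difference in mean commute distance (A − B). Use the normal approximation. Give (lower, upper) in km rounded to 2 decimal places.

Standard errors of each mean: 9/√120 = 0.8216 and 12/√68 = 1.4552.
SE(x̄₁ − x̄₂) = √(0.8216² + 1.4552²) = 1.6711 for independent samples with unequal variances.
With z* = 1.960, the margin is 1.960 × 1.6711 = 3.2754.
x̄₁ − x̄₂ = 38.2 − 9.3 = 28.9000; the interval is 28.9000 ± 3.2754 = (25.62, 32.18).

(25.62, 32.18)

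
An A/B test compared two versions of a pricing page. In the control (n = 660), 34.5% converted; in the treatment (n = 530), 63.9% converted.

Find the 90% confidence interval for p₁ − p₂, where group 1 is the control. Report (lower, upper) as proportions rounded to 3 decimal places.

(-0.340, -0.248)

Each SE is √(p̂(1−p̂)/n): √(0.3450·0.6550/660) = 0.01850 and √(0.6390·0.3610/530) = 0.02086.
SE(p̂₁ − p̂₂) = √(SE₁² + SE₂²) = √(0.00034225 + 0.0004351396) = 0.02788, since the two samples are independent.
At 90% confidence z* = 1.645; margin = 1.645 × 0.02788 = 0.04586.
The difference is 0.3450 − 0.6390 = -0.2940, so the interval is -0.2940 ± 0.04586 = (-0.340, -0.248).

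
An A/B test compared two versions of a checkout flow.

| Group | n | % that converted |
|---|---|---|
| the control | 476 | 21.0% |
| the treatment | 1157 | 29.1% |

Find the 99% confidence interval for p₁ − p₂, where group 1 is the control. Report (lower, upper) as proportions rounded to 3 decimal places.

The two standard errors are √(0.2100×0.7900/476) = 0.01867 and √(0.2910×0.7090/1157) = 0.01335.
Because the samples are independent, SE_diff = √(0.01867² + 0.01335²) = 0.02295.
Using z* = 2.576 for 99%, ME = 2.576 × 0.02295 = 0.05912.
p̂₁ − p̂₂ = -0.0810; interval -0.0810 ± 0.05912 gives (-0.140, -0.022).

(-0.140, -0.022)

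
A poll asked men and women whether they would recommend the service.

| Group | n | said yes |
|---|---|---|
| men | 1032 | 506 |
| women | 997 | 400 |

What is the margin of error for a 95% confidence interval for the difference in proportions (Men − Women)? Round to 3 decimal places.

p̂₁ = 506/1032 = 0.4903 and p̂₂ = 400/997 = 0.4012.
SE₁ = √(p̂₁(1−p̂₁)/n₁) = √(0.4903·0.5097/1032) = 0.01556; SE₂ = √(0.4012·0.5988/997) = 0.01552.
Independent samples: SE of the difference = √(SE₁² + SE₂²) = √(0.0002421136 + 0.0002408704) = 0.02198.
z* for 95% confidence is 1.960, so the margin of error is 1.960 × 0.02198 = 0.04308.

0.043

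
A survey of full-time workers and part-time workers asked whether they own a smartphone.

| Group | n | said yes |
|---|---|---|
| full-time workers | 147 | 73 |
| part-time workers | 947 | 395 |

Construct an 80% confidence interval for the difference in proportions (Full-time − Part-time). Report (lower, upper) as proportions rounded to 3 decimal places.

(0.023, 0.136)

p̂₁ = 73/147 = 0.4966 and p̂₂ = 395/947 = 0.4171.
SE₁ = √(p̂₁(1−p̂₁)/n₁) = √(0.4966·0.5034/147) = 0.04124; SE₂ = √(0.4171·0.5829/947) = 0.01602.
Independent samples: SE of the difference = √(SE₁² + SE₂²) = √(0.0017007376 + 0.0002566404) = 0.04424.
z* for 80% confidence is 1.282, so the margin of error is 1.282 × 0.04424 = 0.05672.
Point estimate p̂₁ − p̂₂ = 0.4966 − 0.4171 = 0.0795.
0.0795 ± 0.05672 → (0.023, 0.136).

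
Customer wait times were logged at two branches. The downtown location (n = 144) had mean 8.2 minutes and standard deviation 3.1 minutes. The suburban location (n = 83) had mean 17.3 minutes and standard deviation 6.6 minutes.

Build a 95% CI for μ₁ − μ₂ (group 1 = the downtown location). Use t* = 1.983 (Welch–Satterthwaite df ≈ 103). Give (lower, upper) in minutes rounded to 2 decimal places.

Per-group SEs: s₁/√n₁ = 3.1/√144 = 0.2583, s₂/√n₂ = 6.6/√83 = 0.7244.
Unpooled SE of the difference: √(0.06671889 + 0.52475536) = 0.7691.
Margin of error = t* · SE = 1.983 × 0.7691 = 1.5251.
x̄₁ − x̄₂ = 8.2 − 17.3 = -9.1000.
CI: -9.1000 ± 1.5251 = (-10.63, -7.57).

(-10.63, -7.57)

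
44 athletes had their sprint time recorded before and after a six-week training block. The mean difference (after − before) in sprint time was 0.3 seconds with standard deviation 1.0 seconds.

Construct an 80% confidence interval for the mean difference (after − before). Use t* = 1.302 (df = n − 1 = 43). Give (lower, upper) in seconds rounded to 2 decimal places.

(0.10, 0.50)

This is a matched-pairs design, so SE = s_d/√n = 1.0/√44 = 0.1508.
Margin = 1.302 × 0.1508 = 0.1963; the interval is 0.3 ± 0.1963 = (0.10, 0.50).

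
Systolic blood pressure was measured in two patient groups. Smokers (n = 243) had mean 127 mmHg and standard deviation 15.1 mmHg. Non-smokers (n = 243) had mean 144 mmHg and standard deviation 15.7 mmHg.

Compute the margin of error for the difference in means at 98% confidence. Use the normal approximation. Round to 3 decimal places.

Per-group SEs: s₁/√n₁ = 15.1/√243 = 0.9687, s₂/√n₂ = 15.7/√243 = 1.0072.
Unpooled SE of the difference: √(0.93837969 + 1.01445184) = 1.3974.
Margin of error = z* · SE = 2.326 × 1.3974 = 3.2504.

3.250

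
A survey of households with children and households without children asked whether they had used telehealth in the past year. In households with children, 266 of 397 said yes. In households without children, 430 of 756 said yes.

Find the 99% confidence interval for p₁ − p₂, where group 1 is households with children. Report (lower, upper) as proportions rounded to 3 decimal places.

(0.025, 0.178)

First, p̂₁ = 266/397 = 0.6700; p̂₂ = 430/756 = 0.5688.
The two standard errors are √(0.6700×0.3300/397) = 0.02360 and √(0.5688×0.4312/756) = 0.01801.
Because the samples are independent, SE_diff = √(0.02360² + 0.01801²) = 0.02969.
Using z* = 2.576 for 99%, ME = 2.576 × 0.02969 = 0.07648.
p̂₁ − p̂₂ = 0.1012; interval 0.1012 ± 0.07648 gives (0.025, 0.178).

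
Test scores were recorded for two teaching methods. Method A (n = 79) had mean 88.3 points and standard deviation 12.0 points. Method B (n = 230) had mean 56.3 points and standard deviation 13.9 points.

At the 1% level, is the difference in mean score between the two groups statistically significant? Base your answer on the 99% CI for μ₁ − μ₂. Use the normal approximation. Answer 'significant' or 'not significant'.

significant

SE₁ = s₁/√n₁ = 12.0/√79 = 1.3501; SE₂ = 13.9/√230 = 0.9165.
Independent samples, unequal variances: SE_diff = √(SE₁² + SE₂²) = √(1.82277001 + 0.83997225) = 1.6318.
z* = 2.576, so margin of error = 2.576 × 1.6318 = 4.2035.
Difference in means = 88.3 − 56.3 = 32.0000.
32.0000 ± 4.2035 → (27.7965, 36.2035).
The interval (27.7965, 36.2035) does not contain 0, so the difference is significant.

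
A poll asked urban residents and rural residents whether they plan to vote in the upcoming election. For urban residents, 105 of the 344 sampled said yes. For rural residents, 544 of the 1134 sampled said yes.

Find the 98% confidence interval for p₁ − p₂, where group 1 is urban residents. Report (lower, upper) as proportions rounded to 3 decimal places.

(-0.242, -0.107)

First, p̂₁ = 105/344 = 0.3052; p̂₂ = 544/1134 = 0.4797.
The two standard errors are √(0.3052×0.6948/344) = 0.02483 and √(0.4797×0.5203/1134) = 0.01484.
Because the samples are independent, SE_diff = √(0.02483² + 0.01484²) = 0.02893.
Using z* = 2.326 for 98%, ME = 2.326 × 0.02893 = 0.06729.
p̂₁ − p̂₂ = -0.1745; interval -0.1745 ± 0.06729 gives (-0.242, -0.107).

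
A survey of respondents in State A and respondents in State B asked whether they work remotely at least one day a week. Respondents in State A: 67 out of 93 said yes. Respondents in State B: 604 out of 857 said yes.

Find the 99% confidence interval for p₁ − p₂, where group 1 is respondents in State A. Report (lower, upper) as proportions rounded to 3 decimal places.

(-0.111, 0.142)

Sample proportions: 67/93 = 0.7204, 604/857 = 0.7048.
Each SE is √(p̂(1−p̂)/n): √(0.7204·0.2796/93) = 0.04654 and √(0.7048·0.2952/857) = 0.01558.
SE(p̂₁ − p̂₂) = √(SE₁² + SE₂²) = √(0.0021659716 + 0.0002427364) = 0.04908, since the two samples are independent.
At 99% confidence z* = 2.576; margin = 2.576 × 0.04908 = 0.12643.
The difference is 0.7204 − 0.7048 = 0.0156, so the interval is 0.0156 ± 0.12643 = (-0.111, 0.142).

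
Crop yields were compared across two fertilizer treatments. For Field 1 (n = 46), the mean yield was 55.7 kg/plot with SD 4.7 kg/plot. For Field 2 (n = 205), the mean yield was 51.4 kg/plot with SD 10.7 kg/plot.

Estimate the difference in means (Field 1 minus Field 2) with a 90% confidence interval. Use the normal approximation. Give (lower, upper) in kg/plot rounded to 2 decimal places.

(2.62, 5.98)

Per-group SEs: s₁/√n₁ = 4.7/√46 = 0.6930, s₂/√n₂ = 10.7/√205 = 0.7473.
Unpooled SE of the difference: √(0.480249 + 0.55845729) = 1.0192.
Margin of error = z* · SE = 1.645 × 1.0192 = 1.6766.
x̄₁ − x̄₂ = 55.7 − 51.4 = 4.3000.
CI: 4.3000 ± 1.6766 = (2.62, 5.98).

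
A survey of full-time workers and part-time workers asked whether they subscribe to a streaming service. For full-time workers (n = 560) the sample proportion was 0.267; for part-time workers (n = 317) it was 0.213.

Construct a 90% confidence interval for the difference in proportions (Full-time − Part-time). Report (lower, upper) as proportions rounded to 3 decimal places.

(0.005, 0.103)

The two standard errors are √(0.2670×0.7330/560) = 0.01869 and √(0.2130×0.7870/317) = 0.02300.
Because the samples are independent, SE_diff = √(0.01869² + 0.02300²) = 0.02964.
Using z* = 1.645 for 90%, ME = 1.645 × 0.02964 = 0.04876.
p̂₁ − p̂₂ = 0.0540; interval 0.0540 ± 0.04876 gives (0.005, 0.103).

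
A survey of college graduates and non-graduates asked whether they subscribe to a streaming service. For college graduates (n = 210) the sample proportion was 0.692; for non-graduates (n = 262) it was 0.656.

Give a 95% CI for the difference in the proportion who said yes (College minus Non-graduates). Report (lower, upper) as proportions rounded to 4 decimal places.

(-0.0489, 0.1209)

The two standard errors are √(0.6920×0.3080/210) = 0.03186 and √(0.6560×0.3440/262) = 0.02935.
Because the samples are independent, SE_diff = √(0.03186² + 0.02935²) = 0.04332.
Using z* = 1.960 for 95%, ME = 1.960 × 0.04332 = 0.08491.
p̂₁ − p̂₂ = 0.0360; interval 0.0360 ± 0.08491 gives (-0.0489, 0.1209).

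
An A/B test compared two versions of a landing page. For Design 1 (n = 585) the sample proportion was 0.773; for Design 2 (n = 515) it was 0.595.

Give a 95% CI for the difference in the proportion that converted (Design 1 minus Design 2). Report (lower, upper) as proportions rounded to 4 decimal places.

Each SE is √(p̂(1−p̂)/n): √(0.7730·0.2270/585) = 0.01732 and √(0.5950·0.4050/515) = 0.02163.
SE(p̂₁ − p̂₂) = √(SE₁² + SE₂²) = √(0.0002999824 + 0.0004678569) = 0.02771, since the two samples are independent.
At 95% confidence z* = 1.960; margin = 1.960 × 0.02771 = 0.05431.
The difference is 0.7730 − 0.5950 = 0.1780, so the interval is 0.1780 ± 0.05431 = (0.1237, 0.2323).

(0.1237, 0.2323)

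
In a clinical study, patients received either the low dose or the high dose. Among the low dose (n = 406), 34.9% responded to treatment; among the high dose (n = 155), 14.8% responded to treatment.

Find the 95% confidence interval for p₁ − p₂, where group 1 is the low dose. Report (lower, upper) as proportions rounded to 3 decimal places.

SE₁ = √(p̂₁(1−p̂₁)/n₁) = √(0.3490·0.6510/406) = 0.02366; SE₂ = √(0.1480·0.8520/155) = 0.02852.
Independent samples: SE of the difference = √(SE₁² + SE₂²) = √(0.0005597956 + 0.0008133904) = 0.03706.
z* for 95% confidence is 1.960, so the margin of error is 1.960 × 0.03706 = 0.07264.
Point estimate p̂₁ − p̂₂ = 0.3490 − 0.1480 = 0.2010.
0.2010 ± 0.07264 → (0.128, 0.274).

(0.128, 0.274)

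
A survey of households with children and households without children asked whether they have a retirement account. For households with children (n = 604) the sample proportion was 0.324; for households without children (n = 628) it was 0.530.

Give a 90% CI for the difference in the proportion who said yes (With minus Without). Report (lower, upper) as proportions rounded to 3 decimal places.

SE₁ = √(p̂₁(1−p̂₁)/n₁) = √(0.3240·0.6760/604) = 0.01904; SE₂ = √(0.5300·0.4700/628) = 0.01992.
Independent samples: SE of the difference = √(SE₁² + SE₂²) = √(0.0003625216 + 0.0003968064) = 0.02756.
z* for 90% confidence is 1.645, so the margin of error is 1.645 × 0.02756 = 0.04534.
Point estimate p̂₁ − p̂₂ = 0.3240 − 0.5300 = -0.2060.
-0.2060 ± 0.04534 → (-0.251, -0.161).

(-0.251, -0.161)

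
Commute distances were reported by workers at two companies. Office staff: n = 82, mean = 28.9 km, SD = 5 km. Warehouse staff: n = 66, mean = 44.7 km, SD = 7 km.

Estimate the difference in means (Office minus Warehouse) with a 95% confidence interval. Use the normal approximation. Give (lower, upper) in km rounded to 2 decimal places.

(-17.81, -13.79)

Per-group SEs: s₁/√n₁ = 5/√82 = 0.5522, s₂/√n₂ = 7/√66 = 0.8616.
Unpooled SE of the difference: √(0.30492484 + 0.74235456) = 1.0234.
Margin of error = z* · SE = 1.960 × 1.0234 = 2.0059.
x̄₁ − x̄₂ = 28.9 − 44.7 = -15.8000.
CI: -15.8000 ± 2.0059 = (-17.81, -13.79).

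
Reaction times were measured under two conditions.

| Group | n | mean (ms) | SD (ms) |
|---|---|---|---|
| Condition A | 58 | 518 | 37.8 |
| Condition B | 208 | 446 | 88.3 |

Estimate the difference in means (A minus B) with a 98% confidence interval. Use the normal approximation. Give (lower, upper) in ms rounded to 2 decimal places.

Per-group SEs: s₁/√n₁ = 37.8/√58 = 4.9634, s₂/√n₂ = 88.3/√208 = 6.1225.
Unpooled SE of the difference: √(24.63533956 + 37.48500625) = 7.8816.
Margin of error = z* · SE = 2.326 × 7.8816 = 18.3326.
x̄₁ − x̄₂ = 518 − 446 = 72.0000.
CI: 72.0000 ± 18.3326 = (53.67, 90.33).

(53.67, 90.33)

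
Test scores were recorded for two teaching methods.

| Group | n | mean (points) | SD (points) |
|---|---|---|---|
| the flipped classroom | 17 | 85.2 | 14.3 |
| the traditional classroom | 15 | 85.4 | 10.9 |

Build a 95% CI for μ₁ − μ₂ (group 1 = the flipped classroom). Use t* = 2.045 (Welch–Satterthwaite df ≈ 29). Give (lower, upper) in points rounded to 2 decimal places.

Per-group SEs: s₁/√n₁ = 14.3/√17 = 3.4683, s₂/√n₂ = 10.9/√15 = 2.8144.
Unpooled SE of the difference: √(12.02910489 + 7.92084736) = 4.4665.
Margin of error = t* · SE = 2.045 × 4.4665 = 9.1340.
x̄₁ − x̄₂ = 85.2 − 85.4 = -0.2000.
CI: -0.2000 ± 9.1340 = (-9.33, 8.93).

(-9.33, 8.93)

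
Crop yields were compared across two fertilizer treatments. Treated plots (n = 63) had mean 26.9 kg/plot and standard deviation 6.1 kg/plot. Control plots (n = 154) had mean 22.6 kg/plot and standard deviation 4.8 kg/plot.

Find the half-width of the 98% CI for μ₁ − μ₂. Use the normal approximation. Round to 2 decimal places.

SE₁ = s₁/√n₁ = 6.1/√63 = 0.7685; SE₂ = 4.8/√154 = 0.3868.
Independent samples, unequal variances: SE_diff = √(SE₁² + SE₂²) = √(0.59059225 + 0.14961424) = 0.8604.
z* = 2.326, so margin of error = 2.326 × 0.8604 = 2.0013.

2.00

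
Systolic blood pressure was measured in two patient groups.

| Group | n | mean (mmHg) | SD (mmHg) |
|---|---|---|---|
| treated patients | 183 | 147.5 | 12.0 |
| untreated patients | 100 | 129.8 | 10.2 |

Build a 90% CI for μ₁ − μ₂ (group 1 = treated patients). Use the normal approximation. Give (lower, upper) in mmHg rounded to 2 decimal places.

Per-group SEs: s₁/√n₁ = 12.0/√183 = 0.8871, s₂/√n₂ = 10.2/√100 = 1.0200.
Unpooled SE of the difference: √(0.78694641 + 1.0404) = 1.3518.
Margin of error = z* · SE = 1.645 × 1.3518 = 2.2237.
x̄₁ − x̄₂ = 147.5 − 129.8 = 17.7000.
CI: 17.7000 ± 2.2237 = (15.48, 19.92).

(15.48, 19.92)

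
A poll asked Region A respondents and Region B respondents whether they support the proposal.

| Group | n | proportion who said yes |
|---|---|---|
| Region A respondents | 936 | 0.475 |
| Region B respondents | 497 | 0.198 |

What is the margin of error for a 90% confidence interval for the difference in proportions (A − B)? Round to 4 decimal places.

Each SE is √(p̂(1−p̂)/n): √(0.4750·0.5250/936) = 0.01632 and √(0.1980·0.8020/497) = 0.01787.
SE(p̂₁ − p̂₂) = √(SE₁² + SE₂²) = √(0.0002663424 + 0.0003193369) = 0.02420, since the two samples are independent.
At 90% confidence z* = 1.645; margin = 1.645 × 0.02420 = 0.03981.

0.0398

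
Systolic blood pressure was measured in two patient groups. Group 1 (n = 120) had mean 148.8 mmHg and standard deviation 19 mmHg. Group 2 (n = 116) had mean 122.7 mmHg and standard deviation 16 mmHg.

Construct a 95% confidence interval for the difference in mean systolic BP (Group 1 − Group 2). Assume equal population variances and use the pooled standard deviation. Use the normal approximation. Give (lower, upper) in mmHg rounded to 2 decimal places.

(21.61, 30.59)

Pooled variance s_p² = [119·19² + 115·16²] / (120+116−2) = 309.3974, so s_p = 17.5897.
SE_diff = s_p·√(1/n₁ + 1/n₂) = 17.5897·√(1/120 + 1/116) = 2.2903.
z* = 1.960; margin = 1.960 × 2.2903 = 4.4890.
Difference = 148.8 − 122.7 = 26.1000.
26.1000 ± 4.4890 → (21.61, 30.59).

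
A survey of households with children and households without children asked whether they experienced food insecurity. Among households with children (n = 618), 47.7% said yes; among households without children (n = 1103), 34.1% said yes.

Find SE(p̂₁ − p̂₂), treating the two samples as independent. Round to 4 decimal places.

0.0246

The two standard errors are √(0.4770×0.5230/618) = 0.02009 and √(0.3410×0.6590/1103) = 0.01427.
Because the samples are independent, SE_diff = √(0.02009² + 0.01427²) = 0.02464.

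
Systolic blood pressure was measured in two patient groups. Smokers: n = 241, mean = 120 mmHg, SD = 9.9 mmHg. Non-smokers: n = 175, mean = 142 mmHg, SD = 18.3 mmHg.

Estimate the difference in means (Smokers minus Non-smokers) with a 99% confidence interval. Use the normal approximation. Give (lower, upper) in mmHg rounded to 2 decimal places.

(-25.92, -18.08)

Per-group SEs: s₁/√n₁ = 9.9/√241 = 0.6377, s₂/√n₂ = 18.3/√175 = 1.3833.
Unpooled SE of the difference: √(0.40666129 + 1.91351889) = 1.5232.
Margin of error = z* · SE = 2.576 × 1.5232 = 3.9238.
x̄₁ − x̄₂ = 120 − 142 = -22.0000.
CI: -22.0000 ± 3.9238 = (-25.92, -18.08).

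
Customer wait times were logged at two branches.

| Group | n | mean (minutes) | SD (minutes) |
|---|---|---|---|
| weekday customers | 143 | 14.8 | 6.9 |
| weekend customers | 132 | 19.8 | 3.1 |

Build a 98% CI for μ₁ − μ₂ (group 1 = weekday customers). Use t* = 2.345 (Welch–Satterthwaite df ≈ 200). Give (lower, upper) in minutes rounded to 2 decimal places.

SE₁ = s₁/√n₁ = 6.9/√143 = 0.5770; SE₂ = 3.1/√132 = 0.2698.
Independent samples, unequal variances: SE_diff = √(SE₁² + SE₂²) = √(0.332929 + 0.07279204) = 0.6370.
t* = 2.345, so margin of error = 2.345 × 0.6370 = 1.4938.
Difference in means = 14.8 − 19.8 = -5.0000.
-5.0000 ± 1.4938 → (-6.49, -3.51).

(-6.49, -3.51)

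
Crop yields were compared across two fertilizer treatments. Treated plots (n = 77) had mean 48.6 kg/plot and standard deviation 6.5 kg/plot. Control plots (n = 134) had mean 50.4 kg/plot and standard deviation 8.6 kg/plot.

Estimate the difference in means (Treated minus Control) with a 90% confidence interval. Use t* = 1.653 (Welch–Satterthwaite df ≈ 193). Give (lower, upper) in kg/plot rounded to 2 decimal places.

(-3.53, -0.07)

Standard errors of each mean: 6.5/√77 = 0.7407 and 8.6/√134 = 0.7429.
SE(x̄₁ − x̄₂) = √(0.7407² + 0.7429²) = 1.0491 for independent samples with unequal variances.
With t* = 1.653, the margin is 1.653 × 1.0491 = 1.7342.
x̄₁ − x̄₂ = 48.6 − 50.4 = -1.8000; the interval is -1.8000 ± 1.7342 = (-3.53, -0.07).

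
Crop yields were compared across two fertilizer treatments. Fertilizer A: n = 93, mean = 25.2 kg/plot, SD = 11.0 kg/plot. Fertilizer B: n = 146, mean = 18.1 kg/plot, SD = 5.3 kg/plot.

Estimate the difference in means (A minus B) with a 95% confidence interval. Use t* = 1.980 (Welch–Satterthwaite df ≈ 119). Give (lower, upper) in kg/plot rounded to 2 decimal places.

SE₁ = s₁/√n₁ = 11.0/√93 = 1.1406; SE₂ = 5.3/√146 = 0.4386.
Independent samples, unequal variances: SE_diff = √(SE₁² + SE₂²) = √(1.30096836 + 0.19236996) = 1.2220.
t* = 1.980, so margin of error = 1.980 × 1.2220 = 2.4196.
Difference in means = 25.2 − 18.1 = 7.1000.
7.1000 ± 2.4196 → (4.68, 9.52).

(4.68, 9.52)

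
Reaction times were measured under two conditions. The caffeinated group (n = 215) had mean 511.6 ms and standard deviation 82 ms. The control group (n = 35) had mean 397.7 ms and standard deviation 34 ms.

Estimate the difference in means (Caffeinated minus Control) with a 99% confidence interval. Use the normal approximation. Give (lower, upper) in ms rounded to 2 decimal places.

SE₁ = s₁/√n₁ = 82/√215 = 5.5924; SE₂ = 34/√35 = 5.7470.
Independent samples, unequal variances: SE_diff = √(SE₁² + SE₂²) = √(31.27493776 + 33.028009) = 8.0189.
z* = 2.576, so margin of error = 2.576 × 8.0189 = 20.6567.
Difference in means = 511.6 − 397.7 = 113.9000.
113.9000 ± 20.6567 → (93.24, 134.56).

(93.24, 134.56)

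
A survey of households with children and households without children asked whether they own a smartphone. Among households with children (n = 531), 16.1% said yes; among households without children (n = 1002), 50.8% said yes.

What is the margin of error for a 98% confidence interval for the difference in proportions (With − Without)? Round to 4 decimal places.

Each SE is √(p̂(1−p̂)/n): √(0.1610·0.8390/531) = 0.01595 and √(0.5080·0.4920/1002) = 0.01579.
SE(p̂₁ − p̂₂) = √(SE₁² + SE₂²) = √(0.0002544025 + 0.0002493241) = 0.02244, since the two samples are independent.
At 98% confidence z* = 2.326; margin = 2.326 × 0.02244 = 0.05220.

0.0522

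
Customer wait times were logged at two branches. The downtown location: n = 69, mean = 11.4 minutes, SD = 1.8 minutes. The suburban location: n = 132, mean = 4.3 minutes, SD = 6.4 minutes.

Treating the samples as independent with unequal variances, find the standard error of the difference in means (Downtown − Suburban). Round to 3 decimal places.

SE₁ = s₁/√n₁ = 1.8/√69 = 0.2167; SE₂ = 6.4/√132 = 0.5570.
Independent samples, unequal variances: SE_diff = √(SE₁² + SE₂²) = √(0.04695889 + 0.310249) = 0.5977.

0.598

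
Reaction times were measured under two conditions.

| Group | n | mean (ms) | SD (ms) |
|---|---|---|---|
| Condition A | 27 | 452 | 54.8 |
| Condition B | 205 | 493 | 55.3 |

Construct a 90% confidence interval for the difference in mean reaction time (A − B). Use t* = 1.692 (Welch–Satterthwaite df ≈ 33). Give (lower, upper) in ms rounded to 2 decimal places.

Standard errors of each mean: 54.8/√27 = 10.5463 and 55.3/√205 = 3.8623.
SE(x̄₁ − x̄₂) = √(10.5463² + 3.8623²) = 11.2313 for independent samples with unequal variances.
With t* = 1.692, the margin is 1.692 × 11.2313 = 19.0034.
x̄₁ − x̄₂ = 452 − 493 = -41.0000; the interval is -41.0000 ± 19.0034 = (-60.00, -22.00).

(-60.00, -22.00)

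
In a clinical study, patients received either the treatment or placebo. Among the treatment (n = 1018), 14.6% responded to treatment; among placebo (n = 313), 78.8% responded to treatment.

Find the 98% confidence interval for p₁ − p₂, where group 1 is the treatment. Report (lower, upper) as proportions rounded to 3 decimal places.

(-0.702, -0.582)

SE₁ = √(p̂₁(1−p̂₁)/n₁) = √(0.1460·0.8540/1018) = 0.01107; SE₂ = √(0.7880·0.2120/313) = 0.02310.
Independent samples: SE of the difference = √(SE₁² + SE₂²) = √(0.0001225449 + 0.00053361) = 0.02562.
z* for 98% confidence is 2.326, so the margin of error is 2.326 × 0.02562 = 0.05959.
Point estimate p̂₁ − p̂₂ = 0.1460 − 0.7880 = -0.6420.
-0.6420 ± 0.05959 → (-0.702, -0.582).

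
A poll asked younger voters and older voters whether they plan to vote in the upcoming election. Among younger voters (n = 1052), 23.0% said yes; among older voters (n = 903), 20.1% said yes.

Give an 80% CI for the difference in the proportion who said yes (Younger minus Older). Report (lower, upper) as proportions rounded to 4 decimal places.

SE₁ = √(p̂₁(1−p̂₁)/n₁) = √(0.2300·0.7700/1052) = 0.01297; SE₂ = √(0.2010·0.7990/903) = 0.01334.
Independent samples: SE of the difference = √(SE₁² + SE₂²) = √(0.0001682209 + 0.0001779556) = 0.01861.
z* for 80% confidence is 1.282, so the margin of error is 1.282 × 0.01861 = 0.02386.
Point estimate p̂₁ − p̂₂ = 0.2300 − 0.2010 = 0.0290.
0.0290 ± 0.02386 → (0.0051, 0.0529).

(0.0051, 0.0529)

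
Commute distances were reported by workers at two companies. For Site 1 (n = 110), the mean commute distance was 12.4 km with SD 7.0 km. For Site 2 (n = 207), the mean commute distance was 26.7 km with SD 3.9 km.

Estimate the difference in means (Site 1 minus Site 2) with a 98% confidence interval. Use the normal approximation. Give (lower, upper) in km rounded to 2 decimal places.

(-15.98, -12.62)

Per-group SEs: s₁/√n₁ = 7.0/√110 = 0.6674, s₂/√n₂ = 3.9/√207 = 0.2711.
Unpooled SE of the difference: √(0.44542276 + 0.07349521) = 0.7204.
Margin of error = z* · SE = 2.326 × 0.7204 = 1.6757.
x̄₁ − x̄₂ = 12.4 − 26.7 = -14.3000.
CI: -14.3000 ± 1.6757 = (-15.98, -12.62).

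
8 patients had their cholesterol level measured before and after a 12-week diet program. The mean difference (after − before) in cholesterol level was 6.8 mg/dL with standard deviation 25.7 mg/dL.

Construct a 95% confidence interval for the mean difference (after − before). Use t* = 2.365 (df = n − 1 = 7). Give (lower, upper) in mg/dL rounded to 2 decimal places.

(-14.69, 28.29)

This is a matched-pairs design, so SE = s_d/√n = 25.7/√8 = 9.0863.
Margin = 2.365 × 9.0863 = 21.4891; the interval is 6.8 ± 21.4891 = (-14.69, 28.29).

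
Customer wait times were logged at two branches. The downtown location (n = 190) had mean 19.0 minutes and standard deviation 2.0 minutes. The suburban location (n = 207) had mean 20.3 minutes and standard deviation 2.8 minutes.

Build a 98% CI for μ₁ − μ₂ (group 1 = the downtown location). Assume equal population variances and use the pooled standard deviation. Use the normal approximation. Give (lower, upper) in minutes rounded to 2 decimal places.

(-1.87, -0.73)

Pooled variance s_p² = [189·2.0² + 206·2.8²] / (190+207−2) = 6.0026, so s_p = 2.4500.
SE_diff = s_p·√(1/n₁ + 1/n₂) = 2.4500·√(1/190 + 1/207) = 0.2461.
z* = 2.326; margin = 2.326 × 0.2461 = 0.5724.
Difference = 19.0 − 20.3 = -1.3000.
-1.3000 ± 0.5724 → (-1.87, -0.73).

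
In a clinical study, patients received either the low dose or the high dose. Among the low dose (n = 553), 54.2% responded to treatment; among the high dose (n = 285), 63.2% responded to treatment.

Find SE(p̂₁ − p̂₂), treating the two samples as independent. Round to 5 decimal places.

Each SE is √(p̂(1−p̂)/n): √(0.5420·0.4580/553) = 0.02119 and √(0.6320·0.3680/285) = 0.02857.
SE(p̂₁ − p̂₂) = √(SE₁² + SE₂²) = √(0.0004490161 + 0.0008162449) = 0.03557, since the two samples are independent.

0.03557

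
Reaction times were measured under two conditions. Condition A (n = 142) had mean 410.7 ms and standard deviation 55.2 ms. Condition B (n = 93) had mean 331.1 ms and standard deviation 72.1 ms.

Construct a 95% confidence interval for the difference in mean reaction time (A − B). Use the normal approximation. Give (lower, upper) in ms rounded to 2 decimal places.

(62.36, 96.84)

Standard errors of each mean: 55.2/√142 = 4.6323 and 72.1/√93 = 7.4764.
SE(x̄₁ − x̄₂) = √(4.6323² + 7.4764²) = 8.7952 for independent samples with unequal variances.
With z* = 1.960, the margin is 1.960 × 8.7952 = 17.2386.
x̄₁ − x̄₂ = 410.7 − 331.1 = 79.6000; the interval is 79.6000 ± 17.2386 = (62.36, 96.84).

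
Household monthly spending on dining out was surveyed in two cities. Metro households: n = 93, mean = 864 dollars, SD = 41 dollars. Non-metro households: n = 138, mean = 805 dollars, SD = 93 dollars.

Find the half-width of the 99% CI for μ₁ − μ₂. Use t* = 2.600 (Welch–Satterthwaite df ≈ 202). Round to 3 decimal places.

23.364

SE₁ = s₁/√n₁ = 41/√93 = 4.2515; SE₂ = 93/√138 = 7.9167.
Independent samples, unequal variances: SE_diff = √(SE₁² + SE₂²) = √(18.07525225 + 62.67413889) = 8.9861.
t* = 2.600, so margin of error = 2.600 × 8.9861 = 23.3639.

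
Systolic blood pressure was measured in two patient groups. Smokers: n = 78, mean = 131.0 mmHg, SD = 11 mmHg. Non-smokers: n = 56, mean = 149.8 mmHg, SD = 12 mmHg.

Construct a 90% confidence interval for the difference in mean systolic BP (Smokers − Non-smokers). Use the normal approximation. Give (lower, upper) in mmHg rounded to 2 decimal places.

(-22.14, -15.46)

Per-group SEs: s₁/√n₁ = 11/√78 = 1.2455, s₂/√n₂ = 12/√56 = 1.6036.
Unpooled SE of the difference: √(1.55127025 + 2.57153296) = 2.0305.
Margin of error = z* · SE = 1.645 × 2.0305 = 3.3402.
x̄₁ − x̄₂ = 131.0 − 149.8 = -18.8000.
CI: -18.8000 ± 3.3402 = (-22.14, -15.46).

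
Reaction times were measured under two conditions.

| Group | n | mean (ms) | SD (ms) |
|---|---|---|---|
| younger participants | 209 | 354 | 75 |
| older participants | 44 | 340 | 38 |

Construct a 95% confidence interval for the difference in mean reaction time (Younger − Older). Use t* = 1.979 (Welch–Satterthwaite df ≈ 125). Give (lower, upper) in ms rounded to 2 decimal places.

(-1.30, 29.30)

SE₁ = s₁/√n₁ = 75/√209 = 5.1879; SE₂ = 38/√44 = 5.7287.
Independent samples, unequal variances: SE_diff = √(SE₁² + SE₂²) = √(26.91430641 + 32.81800369) = 7.7287.
t* = 1.979, so margin of error = 1.979 × 7.7287 = 15.2951.
Difference in means = 354 − 340 = 14.0000.
14.0000 ± 15.2951 → (-1.30, 29.30).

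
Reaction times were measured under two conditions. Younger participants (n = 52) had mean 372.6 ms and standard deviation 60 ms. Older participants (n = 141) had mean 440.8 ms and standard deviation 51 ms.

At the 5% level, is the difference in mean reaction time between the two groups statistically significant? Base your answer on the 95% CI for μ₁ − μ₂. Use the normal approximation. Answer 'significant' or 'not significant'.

SE₁ = s₁/√n₁ = 60/√52 = 8.3205; SE₂ = 51/√141 = 4.2950.
Independent samples, unequal variances: SE_diff = √(SE₁² + SE₂²) = √(69.23072025 + 18.447025) = 9.3636.
z* = 1.960, so margin of error = 1.960 × 9.3636 = 18.3527.
Difference in means = 372.6 − 440.8 = -68.2000.
-68.2000 ± 18.3527 → (-86.5527, -49.8473).
The interval (-86.5527, -49.8473) does not contain 0, so the difference is significant.

significant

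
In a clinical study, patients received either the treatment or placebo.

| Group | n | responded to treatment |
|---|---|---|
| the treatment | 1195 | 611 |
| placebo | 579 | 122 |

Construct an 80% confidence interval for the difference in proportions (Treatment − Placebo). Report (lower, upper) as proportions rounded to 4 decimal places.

(0.2720, 0.3292)

p̂₁ = 611/1195 = 0.5113 and p̂₂ = 122/579 = 0.2107.
SE₁ = √(p̂₁(1−p̂₁)/n₁) = √(0.5113·0.4887/1195) = 0.01446; SE₂ = √(0.2107·0.7893/579) = 0.01695.
Independent samples: SE of the difference = √(SE₁² + SE₂²) = √(0.0002090916 + 0.0002873025) = 0.02228.
z* for 80% confidence is 1.282, so the margin of error is 1.282 × 0.02228 = 0.02856.
Point estimate p̂₁ − p̂₂ = 0.5113 − 0.2107 = 0.3006.
0.3006 ± 0.02856 → (0.2720, 0.3292).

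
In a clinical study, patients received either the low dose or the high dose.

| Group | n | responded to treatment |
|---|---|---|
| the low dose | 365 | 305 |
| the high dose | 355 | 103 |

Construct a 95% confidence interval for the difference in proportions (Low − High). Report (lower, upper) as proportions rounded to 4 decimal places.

First, p̂₁ = 305/365 = 0.8356; p̂₂ = 103/355 = 0.2901.
The two standard errors are √(0.8356×0.1644/365) = 0.01940 and √(0.2901×0.7099/355) = 0.02409.
Because the samples are independent, SE_diff = √(0.01940² + 0.02409²) = 0.03093.
Using z* = 1.960 for 95%, ME = 1.960 × 0.03093 = 0.06062.
p̂₁ − p̂₂ = 0.5455; interval 0.5455 ± 0.06062 gives (0.4849, 0.6061).

(0.4849, 0.6061)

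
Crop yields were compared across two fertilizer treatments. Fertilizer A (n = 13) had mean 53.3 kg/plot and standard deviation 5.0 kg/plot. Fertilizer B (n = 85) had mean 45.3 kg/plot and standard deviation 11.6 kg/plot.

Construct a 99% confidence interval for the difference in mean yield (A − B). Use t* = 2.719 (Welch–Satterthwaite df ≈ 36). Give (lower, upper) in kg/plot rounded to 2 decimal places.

(2.91, 13.09)

Per-group SEs: s₁/√n₁ = 5.0/√13 = 1.3868, s₂/√n₂ = 11.6/√85 = 1.2582.
Unpooled SE of the difference: √(1.92321424 + 1.58306724) = 1.8725.
Margin of error = t* · SE = 2.719 × 1.8725 = 5.0913.
x̄₁ − x̄₂ = 53.3 − 45.3 = 8.0000.
CI: 8.0000 ± 5.0913 = (2.91, 13.09).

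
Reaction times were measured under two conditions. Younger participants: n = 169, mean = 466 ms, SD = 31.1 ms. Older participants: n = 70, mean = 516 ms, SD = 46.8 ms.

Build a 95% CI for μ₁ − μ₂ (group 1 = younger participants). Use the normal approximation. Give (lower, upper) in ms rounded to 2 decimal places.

Standard errors of each mean: 31.1/√169 = 2.3923 and 46.8/√70 = 5.5937.
SE(x̄₁ − x̄₂) = √(2.3923² + 5.5937²) = 6.0838 for independent samples with unequal variances.
With z* = 1.960, the margin is 1.960 × 6.0838 = 11.9242.
x̄₁ − x̄₂ = 466 − 516 = -50.0000; the interval is -50.0000 ± 11.9242 = (-61.92, -38.08).

(-61.92, -38.08)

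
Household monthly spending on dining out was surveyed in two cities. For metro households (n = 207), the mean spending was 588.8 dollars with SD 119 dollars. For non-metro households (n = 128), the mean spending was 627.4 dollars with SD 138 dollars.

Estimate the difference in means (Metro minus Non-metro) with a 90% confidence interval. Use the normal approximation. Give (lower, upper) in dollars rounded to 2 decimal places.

(-62.84, -14.36)

Standard errors of each mean: 119/√207 = 8.2711 and 138/√128 = 12.1976.
SE(x̄₁ − x̄₂) = √(8.2711² + 12.1976²) = 14.7375 for independent samples with unequal variances.
With z* = 1.645, the margin is 1.645 × 14.7375 = 24.2432.
x̄₁ − x̄₂ = 588.8 − 627.4 = -38.6000; the interval is -38.6000 ± 24.2432 = (-62.84, -14.36).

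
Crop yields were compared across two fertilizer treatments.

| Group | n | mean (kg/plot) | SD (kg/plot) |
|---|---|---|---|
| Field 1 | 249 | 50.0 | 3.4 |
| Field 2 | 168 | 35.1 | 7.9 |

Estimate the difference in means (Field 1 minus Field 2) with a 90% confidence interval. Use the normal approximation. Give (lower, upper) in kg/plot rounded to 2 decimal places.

(13.84, 15.96)

Per-group SEs: s₁/√n₁ = 3.4/√249 = 0.2155, s₂/√n₂ = 7.9/√168 = 0.6095.
Unpooled SE of the difference: √(0.04644025 + 0.37149025) = 0.6465.
Margin of error = z* · SE = 1.645 × 0.6465 = 1.0635.
x̄₁ − x̄₂ = 50.0 − 35.1 = 14.9000.
CI: 14.9000 ± 1.0635 = (13.84, 15.96).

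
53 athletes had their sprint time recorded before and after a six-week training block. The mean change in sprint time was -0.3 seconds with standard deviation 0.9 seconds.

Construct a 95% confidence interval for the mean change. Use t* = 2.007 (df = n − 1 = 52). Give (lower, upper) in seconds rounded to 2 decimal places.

(-0.55, -0.05)

Paired design: SE = s_d/√n = 0.9/√53 = 0.1236.
t* = 2.007; margin of error = 2.007 × 0.1236 = 0.2481.
-0.3 ± 0.2481 → (-0.55, -0.05).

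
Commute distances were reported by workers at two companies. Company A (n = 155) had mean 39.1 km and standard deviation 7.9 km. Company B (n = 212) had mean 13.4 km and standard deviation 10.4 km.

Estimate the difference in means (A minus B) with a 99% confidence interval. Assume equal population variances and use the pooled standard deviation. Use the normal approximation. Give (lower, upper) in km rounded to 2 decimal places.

(23.13, 28.27)

Pooled variance s_p² = [154·7.9² + 211·10.4²] / (155+212−2) = 88.8573, so s_p = 9.4264.
SE_diff = s_p·√(1/n₁ + 1/n₂) = 9.4264·√(1/155 + 1/212) = 0.9962.
z* = 2.576; margin = 2.576 × 0.9962 = 2.5662.
Difference = 39.1 − 13.4 = 25.7000.
25.7000 ± 2.5662 → (23.13, 28.27).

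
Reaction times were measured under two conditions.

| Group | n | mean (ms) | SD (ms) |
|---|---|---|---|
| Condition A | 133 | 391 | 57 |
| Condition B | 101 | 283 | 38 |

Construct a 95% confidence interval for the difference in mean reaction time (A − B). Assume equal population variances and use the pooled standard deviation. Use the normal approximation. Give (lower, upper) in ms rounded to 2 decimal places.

s_p = √[((n₁−1)s₁² + (n₂−1)s₂²)/(n₁+n₂−2)] = √[(132·57² + 100·38²)/232] = 49.7090.
SE = 49.7090·√(1/133 + 1/101) = 6.5608.
With z* = 1.960, margin = 1.960 × 6.5608 = 12.8592.
x̄₁ − x̄₂ = 391 − 283 = 108.0000; interval 108.0000 ± 12.8592 = (95.14, 120.86).

(95.14, 120.86)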